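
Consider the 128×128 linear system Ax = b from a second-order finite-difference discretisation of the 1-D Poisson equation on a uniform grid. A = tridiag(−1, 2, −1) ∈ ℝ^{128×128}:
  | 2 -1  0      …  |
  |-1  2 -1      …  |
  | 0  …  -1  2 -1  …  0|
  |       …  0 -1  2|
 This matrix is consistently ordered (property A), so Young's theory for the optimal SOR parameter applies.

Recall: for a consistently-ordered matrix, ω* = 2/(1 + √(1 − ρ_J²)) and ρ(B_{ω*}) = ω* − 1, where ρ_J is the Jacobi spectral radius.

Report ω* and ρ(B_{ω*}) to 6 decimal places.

ω* = 1.952456, ρ_SOR = 0.952456

B_J for the 128×128 system has eigenvalues cos(kπ/129); ρ_J = cos(π/129) = 0.999703.
1 − cos²(π/129) = sin²(π/129) ⇒ √(1−ρ_J²) = sin(π/129) = 0.0243510.
ω* = 2/(1 + 0.0243510) = 2/1.0243510 = 1.952456.
and ρ(B_{ω*}) = 1.952456 − 1 = 0.952456.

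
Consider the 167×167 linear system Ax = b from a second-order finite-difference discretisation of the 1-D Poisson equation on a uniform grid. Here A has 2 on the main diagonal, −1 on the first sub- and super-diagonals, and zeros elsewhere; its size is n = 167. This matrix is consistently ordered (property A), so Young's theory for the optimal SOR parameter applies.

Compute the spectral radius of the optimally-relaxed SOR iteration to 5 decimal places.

ρ_SOR = 0.96329

With n=167, ρ(Jacobi) = cos(π/168) = 0.99983.
√(1−ρ_J²) = |sin(π/168)| = 0.018699
[ω*] 2 ÷ (1 + 0.018699) = 2 ÷ 1.018699 = 1.96329.
and ρ(B_{ω*}) = 1.96329 − 1 = 0.96329.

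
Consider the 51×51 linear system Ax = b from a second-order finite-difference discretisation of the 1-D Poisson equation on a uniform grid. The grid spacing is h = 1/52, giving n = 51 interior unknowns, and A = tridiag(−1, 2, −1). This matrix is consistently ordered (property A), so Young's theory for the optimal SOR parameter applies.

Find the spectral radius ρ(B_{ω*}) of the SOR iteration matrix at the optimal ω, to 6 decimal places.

ρ_SOR = 0.886119

spectrum of D⁻¹(L+U) = {cos(kπ/52) : 1≤k≤51}; ρ_J = cos(π/52) = 0.998176.
1 − cos²(π/52) = sin²(π/52) ⇒ √(1−ρ_J²) = sin(π/52) = 0.0603785.
So ω* = 2/1.0603785 = 1.886119 (Young).
ρ(B_{ω*}) = ω*−1 = 0.886119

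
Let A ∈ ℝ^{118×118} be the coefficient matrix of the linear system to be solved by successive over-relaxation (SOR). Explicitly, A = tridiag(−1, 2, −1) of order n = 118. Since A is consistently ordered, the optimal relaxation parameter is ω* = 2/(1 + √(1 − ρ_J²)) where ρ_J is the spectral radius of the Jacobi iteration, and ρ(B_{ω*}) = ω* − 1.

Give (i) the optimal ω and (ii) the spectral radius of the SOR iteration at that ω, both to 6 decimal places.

ω* = 1.948564, ρ_SOR = 0.948564

½·tridiag(1,0,1) at n=118: λ_k = cos(kπ/119); max |λ| at k=1 ⇒ ρ_J = cos(π/119) ≈ 0.999652.
√(1 − cos²(π/119)) = sin(π/119) ≈ 0.0263969.
Then 2/(1+√(1−ρ_J²)) = 2/(1+0.0263969); ω* = 2/1.0263969 = 1.948564.
ρ_SOR = ω* − 1 ≈ 0.948564.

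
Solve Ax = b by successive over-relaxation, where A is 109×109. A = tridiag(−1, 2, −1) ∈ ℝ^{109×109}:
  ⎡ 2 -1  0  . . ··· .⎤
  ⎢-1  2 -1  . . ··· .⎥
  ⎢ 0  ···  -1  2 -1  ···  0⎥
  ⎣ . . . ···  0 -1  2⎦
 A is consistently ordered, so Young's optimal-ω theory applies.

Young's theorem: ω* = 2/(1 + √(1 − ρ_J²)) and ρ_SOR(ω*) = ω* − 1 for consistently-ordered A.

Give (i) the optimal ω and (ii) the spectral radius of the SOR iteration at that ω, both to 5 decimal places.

n=109: λ(B_J) = 1 − λ(A)/2 = cos(kπ/110); k=1 gives ρ_J = 0.99959.
√(1−ρ_J²) simplifies to sin(π/110) = 0.028556.
Young: ω* = 2/(1+√(1−ρ_J²)) = 2/(1+0.028556) = 2/1.028556 = 1.94447.
Hence ρ(B_{ω*}) = 1.94447 − 1 = 0.94447.

ω* = 1.94447, ρ_SOR = 0.94447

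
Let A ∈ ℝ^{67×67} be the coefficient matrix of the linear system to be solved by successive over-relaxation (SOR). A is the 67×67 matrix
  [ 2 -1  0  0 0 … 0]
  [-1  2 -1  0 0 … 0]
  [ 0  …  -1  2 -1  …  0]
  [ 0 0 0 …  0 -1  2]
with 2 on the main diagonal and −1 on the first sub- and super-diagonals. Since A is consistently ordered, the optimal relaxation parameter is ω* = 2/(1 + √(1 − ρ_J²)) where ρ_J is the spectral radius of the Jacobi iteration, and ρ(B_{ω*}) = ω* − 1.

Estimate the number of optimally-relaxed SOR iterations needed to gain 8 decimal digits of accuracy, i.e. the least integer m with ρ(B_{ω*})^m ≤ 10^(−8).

With n=67, ρ(Jacobi) = cos(π/68) = 0.9989330.
1 − cos²(π/68) = sin²(π/68) ⇒ √(1−ρ_J²) = sin(π/68) = 0.0461835.
Then 2/(1+√(1−ρ_J²)) = 2/(1+0.0461835); ω* = 2/1.0461835 = 1.9117105.
ρ_SOR = ω* − 1 = 1.9117105 − 1 = 0.9117105.
m ≥ 8·ln10 / (−ln 0.9117105) = 199.287; smallest integer m = 200.

m = 200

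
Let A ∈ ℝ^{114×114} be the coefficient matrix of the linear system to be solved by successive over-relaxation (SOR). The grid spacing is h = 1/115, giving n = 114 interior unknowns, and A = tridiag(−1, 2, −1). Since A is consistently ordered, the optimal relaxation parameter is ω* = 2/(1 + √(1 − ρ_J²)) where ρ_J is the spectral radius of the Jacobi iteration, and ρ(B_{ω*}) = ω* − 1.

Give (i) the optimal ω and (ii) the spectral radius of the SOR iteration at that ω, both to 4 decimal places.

ω* = 1.9468, ρ_SOR = 0.9468

n=114: λ(B_J) = 1 − λ(A)/2 = cos(kπ/115); k=1 gives ρ_J = 0.9996.
√(1−ρ_J²) = |sin(π/115)| = 0.02731
Then 2/(1+√(1−ρ_J²)) = 2/(1+0.02731); ω* = 2/1.02731 = 1.9468.
and ρ(B_{ω*}) = 1.9468 − 1 = 0.9468.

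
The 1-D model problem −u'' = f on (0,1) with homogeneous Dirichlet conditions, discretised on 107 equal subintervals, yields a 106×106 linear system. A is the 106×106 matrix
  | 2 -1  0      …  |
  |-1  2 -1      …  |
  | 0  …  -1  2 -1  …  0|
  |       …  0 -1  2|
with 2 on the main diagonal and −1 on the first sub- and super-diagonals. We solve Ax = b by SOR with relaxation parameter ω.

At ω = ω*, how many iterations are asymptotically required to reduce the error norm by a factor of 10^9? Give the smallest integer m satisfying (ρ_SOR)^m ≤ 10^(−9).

[ρ_J] n=106: ρ(B_J) = cos(π/(n+1)) = cos(π/107) = 0.9995690.
√(1−ρ_J²) simplifies to sin(π/107) = 0.0293565.
ω* = 2/(1+0.0293565) = 1.9429615
[ρ_SOR] ω* − 1 = 0.9429615.
m ≥ 9·ln10 / (−ln 0.9429615) = 352.858; smallest integer m = 353.

m = 353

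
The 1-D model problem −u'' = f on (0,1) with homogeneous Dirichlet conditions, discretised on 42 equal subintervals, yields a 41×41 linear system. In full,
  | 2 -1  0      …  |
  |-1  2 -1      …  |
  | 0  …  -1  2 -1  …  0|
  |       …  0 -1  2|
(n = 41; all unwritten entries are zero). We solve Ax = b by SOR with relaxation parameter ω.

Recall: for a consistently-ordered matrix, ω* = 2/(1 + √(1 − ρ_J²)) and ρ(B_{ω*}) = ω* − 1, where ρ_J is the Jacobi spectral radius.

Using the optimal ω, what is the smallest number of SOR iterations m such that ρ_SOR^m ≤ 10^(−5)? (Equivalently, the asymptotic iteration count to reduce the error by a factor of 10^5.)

m = 77

[ρ_J] n=41: ρ(B_J) = cos(π/(n+1)) = cos(π/42) = 0.9972038.
√(1−ρ_J²) = |sin(π/42)| = 0.0747301
ω* = 2 / (1 + 0.0747301) = 2 / 1.0747301 ≈ 1.8609323.
ρ_SOR = ω* − 1 ≈ 0.8609323.
(0.8609323)^m ≤ 10^{−5}  ⇒  m·ln(0.8609323) ≤ −5·ln10  ⇒  m ≥ 76.886  ⇒  m = 77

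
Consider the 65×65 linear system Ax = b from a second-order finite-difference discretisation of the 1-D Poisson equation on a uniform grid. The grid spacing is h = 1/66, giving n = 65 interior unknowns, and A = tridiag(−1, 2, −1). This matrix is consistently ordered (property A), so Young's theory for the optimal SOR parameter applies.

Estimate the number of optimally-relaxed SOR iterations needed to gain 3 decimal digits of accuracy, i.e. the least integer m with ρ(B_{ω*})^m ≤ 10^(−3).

m = 73

n=65: λ(B_J) = 1 − λ(A)/2 = cos(kπ/66); k=1 gives ρ_J = 0.9988673.
√(1 − cos²(π/66)) = sin(π/66) ≈ 0.0475819.
Young: ω* = 2/(1+√(1−ρ_J²)) = 2/(1+0.0475819) = 2/1.0475819 = 1.9091586.
ρ_SOR = ω* − 1 = 1.9091586 − 1 = 0.9091586.
(0.9091586)^m ≤ 10^{−3}  ⇒  m·ln(0.9091586) ≤ −3·ln10  ⇒  m ≥ 72.533  ⇒  m = 73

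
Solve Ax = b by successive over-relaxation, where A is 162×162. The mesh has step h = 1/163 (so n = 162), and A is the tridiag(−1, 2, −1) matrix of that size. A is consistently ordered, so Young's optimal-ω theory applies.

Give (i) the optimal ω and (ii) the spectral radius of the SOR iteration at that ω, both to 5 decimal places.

ω* = 1.96218, ρ_SOR = 0.96218

spectrum of D⁻¹(L+U) = {cos(kπ/163) : 1≤k≤162}; ρ_J = cos(π/163) = 0.99981.
root = sin(π/163) = 0.019272  (since 1−cos² = sin²).
Young: ω* = 2/(1+√(1−ρ_J²)) = 2/(1+0.019272) = 2/1.019272 = 1.96218.
[ρ_SOR] ω* − 1 = 0.96218.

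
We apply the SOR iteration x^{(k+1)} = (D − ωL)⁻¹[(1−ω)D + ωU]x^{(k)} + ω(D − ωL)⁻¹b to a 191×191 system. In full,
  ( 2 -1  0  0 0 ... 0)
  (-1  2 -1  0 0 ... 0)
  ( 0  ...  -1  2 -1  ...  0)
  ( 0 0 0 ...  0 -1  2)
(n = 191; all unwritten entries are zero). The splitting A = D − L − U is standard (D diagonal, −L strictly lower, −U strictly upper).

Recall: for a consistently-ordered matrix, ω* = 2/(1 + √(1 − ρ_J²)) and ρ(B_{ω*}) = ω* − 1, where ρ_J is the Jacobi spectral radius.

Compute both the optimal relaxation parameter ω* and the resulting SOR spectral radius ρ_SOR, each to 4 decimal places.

ρ_J = max_k |cos(kπ/192)| = cos(π/192) = 0.9999
root = sin(π/192) = 0.01636  (since 1−cos² = sin²).
ω* = 2 / (1 + 0.01636) = 2 / 1.01636 ≈ 1.9678.
[ρ_SOR] ω* − 1 = 0.9678.

ω* = 1.9678, ρ_SOR = 0.9678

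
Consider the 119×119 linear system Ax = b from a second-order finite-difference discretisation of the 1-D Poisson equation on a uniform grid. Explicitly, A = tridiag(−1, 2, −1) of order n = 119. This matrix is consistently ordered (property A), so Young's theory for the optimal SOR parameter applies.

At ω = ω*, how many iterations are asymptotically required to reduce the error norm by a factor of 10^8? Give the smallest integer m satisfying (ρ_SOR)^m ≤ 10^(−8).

m = 352

With n=119, ρ(Jacobi) = cos(π/120) = 0.9996573.
1 − cos²(π/120) = sin²(π/120) ⇒ √(1−ρ_J²) = sin(π/120) = 0.0261769.
[ω*] 2 ÷ (1 + 0.0261769) = 2 ÷ 1.0261769 = 1.9489817.
ρ_SOR = ω* − 1 = 1.9489817 − 1 = 0.9489817.
ρ_SOR^m ≤ 10^(−8) ⇔ m ≥ 8·ln10/(−ln 0.9489817) = 18.4207/0.0523658 = 351.770; m = ⌈351.770⌉ = 352.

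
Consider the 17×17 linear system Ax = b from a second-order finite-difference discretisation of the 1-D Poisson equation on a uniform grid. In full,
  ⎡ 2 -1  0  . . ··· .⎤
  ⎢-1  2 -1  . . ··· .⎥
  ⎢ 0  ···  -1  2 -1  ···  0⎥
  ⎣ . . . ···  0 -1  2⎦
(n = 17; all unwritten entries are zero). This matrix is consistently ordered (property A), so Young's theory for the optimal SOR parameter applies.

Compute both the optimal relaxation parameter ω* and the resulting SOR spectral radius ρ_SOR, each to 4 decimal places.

[ρ_J] n=17: ρ(B_J) = cos(π/(n+1)) = cos(π/18) = 0.9848.
√(1 − cos²(π/18)) = sin(π/18) ≈ 0.17365.
Then 2/(1+√(1−ρ_J²)) = 2/(1+0.17365); ω* = 2/1.17365 = 1.7041.
[ρ_SOR] ω* − 1 = 0.7041.

ω* = 1.7041, ρ_SOR = 0.7041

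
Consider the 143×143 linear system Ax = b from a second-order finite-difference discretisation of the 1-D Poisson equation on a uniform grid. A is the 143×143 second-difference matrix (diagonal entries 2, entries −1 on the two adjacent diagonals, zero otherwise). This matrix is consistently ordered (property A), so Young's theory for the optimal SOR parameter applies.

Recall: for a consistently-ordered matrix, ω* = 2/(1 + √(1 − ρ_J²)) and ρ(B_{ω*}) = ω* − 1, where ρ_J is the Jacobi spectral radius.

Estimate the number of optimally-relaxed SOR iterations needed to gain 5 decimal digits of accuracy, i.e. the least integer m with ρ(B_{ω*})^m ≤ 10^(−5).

m = 264

ρ_J = max_k |cos(kπ/144)| = cos(π/144) = 0.9997620
1 − cos²(π/144) = sin²(π/144) ⇒ √(1−ρ_J²) = sin(π/144) = 0.0218149.
Young: ω* = 2/(1+√(1−ρ_J²)) = 2/(1+0.0218149) = 2/1.0218149 = 1.9573017.
ρ(B_{ω*}) = ω*−1 = 0.9573017
5·ln10 = 11.5129; −ln(0.9573017) = 0.0436367; m = ⌈11.5129/0.0436367⌉ = ⌈263.835⌉ = 264.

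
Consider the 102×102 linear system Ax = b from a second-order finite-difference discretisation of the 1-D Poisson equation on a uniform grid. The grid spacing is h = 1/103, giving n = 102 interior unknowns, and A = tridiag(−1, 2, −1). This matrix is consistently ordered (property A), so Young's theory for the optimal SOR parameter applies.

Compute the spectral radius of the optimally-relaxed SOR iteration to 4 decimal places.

n=102: λ(B_J) = 1 − λ(A)/2 = cos(kπ/103); k=1 gives ρ_J = 0.9995.
√(1−ρ_J²) = |sin(π/103)| = 0.03050
Young: ω* = 2/(1+√(1−ρ_J²)) = 2/(1+0.03050) = 2/1.03050 = 1.9408.
ρ(B_{ω*}) = ω*−1 = 0.9408

ρ_SOR = 0.9408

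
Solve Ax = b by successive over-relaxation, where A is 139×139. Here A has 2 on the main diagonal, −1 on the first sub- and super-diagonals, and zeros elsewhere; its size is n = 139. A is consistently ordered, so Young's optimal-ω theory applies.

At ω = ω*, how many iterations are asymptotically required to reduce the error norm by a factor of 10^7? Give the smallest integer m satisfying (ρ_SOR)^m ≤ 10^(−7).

n=139: λ(B_J) = 1 − λ(A)/2 = cos(kπ/140); k=1 gives ρ_J = 0.9997482.
√(1−ρ_J²) = |sin(π/140)| = 0.0224381
ω* = 2/(1 + 0.0224381) = 2/1.0224381 = 1.9561086.
ρ(B_{ω*}) = ω*−1 = 0.9561086
For 7 digits: m = 7·ln10 / (−ln 0.9561086) = 16.1181/0.0448838 = 359.107; round up → m = 360.

m = 360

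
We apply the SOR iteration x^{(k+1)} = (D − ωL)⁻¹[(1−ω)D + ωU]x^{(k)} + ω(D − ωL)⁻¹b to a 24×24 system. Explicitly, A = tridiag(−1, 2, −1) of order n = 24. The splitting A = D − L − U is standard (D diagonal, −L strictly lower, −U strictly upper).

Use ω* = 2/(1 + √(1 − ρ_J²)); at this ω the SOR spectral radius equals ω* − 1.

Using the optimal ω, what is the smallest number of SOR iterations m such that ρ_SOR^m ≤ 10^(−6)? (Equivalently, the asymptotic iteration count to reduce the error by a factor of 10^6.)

m = 55

B_J for the 24×24 system has eigenvalues cos(kπ/25); ρ_J = cos(π/25) = 0.9921147.
root = sin(π/25) = 0.1253332  (since 1−cos² = sin²).
ω* = 2/(1+0.1253332) = 1.7772514
ρ_SOR = ω* − 1 = 1.7772514 − 1 = 0.7772514.
Need (0.7772514)^m ≤ 10^(−6): m ≥ 6·ln10/|ln 0.7772514| = 13.8155/0.251991 = 54.825 ⇒ m = 55.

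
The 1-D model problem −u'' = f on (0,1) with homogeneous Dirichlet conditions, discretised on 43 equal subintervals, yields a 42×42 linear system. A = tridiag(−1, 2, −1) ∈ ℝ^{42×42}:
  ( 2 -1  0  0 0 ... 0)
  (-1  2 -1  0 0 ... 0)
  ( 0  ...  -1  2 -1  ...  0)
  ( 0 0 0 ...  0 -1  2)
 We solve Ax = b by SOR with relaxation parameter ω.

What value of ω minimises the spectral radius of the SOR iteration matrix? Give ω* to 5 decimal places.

ρ_J = max_k |cos(kπ/43)| = cos(π/43) = 0.99733
√(1 − cos²(π/43)) = sin(π/43) ≈ 0.072995.
[ω*] 2 ÷ (1 + 0.072995) = 2 ÷ 1.072995 = 1.86394.
Hence ρ(B_{ω*}) = 1.86394 − 1 = 0.86394.

ω* = 1.86394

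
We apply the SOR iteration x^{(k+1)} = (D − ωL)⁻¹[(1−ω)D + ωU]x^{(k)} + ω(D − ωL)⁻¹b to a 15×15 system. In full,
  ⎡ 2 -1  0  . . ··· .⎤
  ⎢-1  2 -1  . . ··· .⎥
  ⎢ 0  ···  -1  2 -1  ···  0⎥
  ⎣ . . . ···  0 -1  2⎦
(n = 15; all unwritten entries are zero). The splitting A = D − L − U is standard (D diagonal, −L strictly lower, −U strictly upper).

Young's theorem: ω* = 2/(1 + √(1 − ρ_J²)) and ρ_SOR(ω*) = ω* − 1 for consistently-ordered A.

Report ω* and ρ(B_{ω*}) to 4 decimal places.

ω* = 1.6735, ρ_SOR = 0.6735

spectrum of D⁻¹(L+U) = {cos(kπ/16) : 1≤k≤15}; ρ_J = cos(π/16) = 0.9808.
√(1−ρ_J²) = |sin(π/16)| = 0.19509
Then 2/(1+√(1−ρ_J²)) = 2/(1+0.19509); ω* = 2/1.19509 = 1.6735.
ρ(B_{ω*}) = ω*−1 = 0.6735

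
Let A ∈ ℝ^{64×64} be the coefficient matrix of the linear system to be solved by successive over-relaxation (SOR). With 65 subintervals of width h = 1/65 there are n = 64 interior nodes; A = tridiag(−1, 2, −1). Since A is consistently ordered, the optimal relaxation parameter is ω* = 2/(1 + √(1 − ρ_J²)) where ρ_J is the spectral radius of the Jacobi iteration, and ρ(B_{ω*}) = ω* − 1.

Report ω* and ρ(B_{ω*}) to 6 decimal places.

ω* = 1.907826, ρ_SOR = 0.907826

½·tridiag(1,0,1) at n=64: λ_k = cos(kπ/65); max |λ| at k=1 ⇒ ρ_J = cos(π/65) ≈ 0.998832.
root = sin(π/65) = 0.0483134  (since 1−cos² = sin²).
ω* = 2/(1+0.0483134) = 1.907826
and ρ(B_{ω*}) = 1.907826 − 1 = 0.907826.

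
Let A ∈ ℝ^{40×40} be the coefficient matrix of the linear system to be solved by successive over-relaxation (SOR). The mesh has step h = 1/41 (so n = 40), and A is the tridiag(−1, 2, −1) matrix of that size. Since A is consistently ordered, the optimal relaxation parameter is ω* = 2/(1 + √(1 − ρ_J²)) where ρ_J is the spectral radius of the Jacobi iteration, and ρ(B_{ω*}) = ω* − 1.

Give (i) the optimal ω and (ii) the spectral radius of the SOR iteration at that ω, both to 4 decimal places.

n=40: λ(B_J) = 1 − λ(A)/2 = cos(kπ/41); k=1 gives ρ_J = 0.9971.
root = sin(π/41) = 0.07655  (since 1−cos² = sin²).
ω* = 2/(1+0.07655) = 1.8578
ρ_SOR = ω* − 1 = 1.8578 − 1 = 0.8578.

ω* = 1.8578, ρ_SOR = 0.8578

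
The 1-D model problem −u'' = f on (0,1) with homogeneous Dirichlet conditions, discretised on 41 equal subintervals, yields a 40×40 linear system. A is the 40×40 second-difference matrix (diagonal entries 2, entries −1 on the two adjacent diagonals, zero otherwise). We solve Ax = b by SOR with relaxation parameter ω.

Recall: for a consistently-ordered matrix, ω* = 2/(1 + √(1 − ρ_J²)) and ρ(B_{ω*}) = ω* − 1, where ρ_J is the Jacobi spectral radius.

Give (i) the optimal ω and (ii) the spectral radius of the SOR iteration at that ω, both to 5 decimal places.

ω* = 1.85779, ρ_SOR = 0.85779

B_J for the 40×40 system has eigenvalues cos(kπ/41); ρ_J = cos(π/41) = 0.99707.
root = sin(π/41) = 0.076549  (since 1−cos² = sin²).
ω* = 2 / (1 + 0.076549) = 2 / 1.076549 ≈ 1.85779.
At ω = 1.85779 every |λ(B_ω)| = ω−1, so ρ_SOR = 0.85779.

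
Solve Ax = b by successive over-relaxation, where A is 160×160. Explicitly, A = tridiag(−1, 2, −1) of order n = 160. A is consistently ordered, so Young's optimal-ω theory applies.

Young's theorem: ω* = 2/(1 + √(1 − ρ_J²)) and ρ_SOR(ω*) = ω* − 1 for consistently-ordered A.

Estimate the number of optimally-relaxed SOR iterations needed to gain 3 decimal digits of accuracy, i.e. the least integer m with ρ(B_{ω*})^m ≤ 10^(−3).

With n=160, ρ(Jacobi) = cos(π/161) = 0.9998096.
√(1−ρ_J²) simplifies to sin(π/161) = 0.0195118.
ω* = 2/(1+0.0195118) = 1.9617232
[ρ_SOR] ω* − 1 = 0.9617232.
3·ln10 = 6.90776; −ln(0.9617232) = 0.0390286; m = ⌈6.90776/0.0390286⌉ = ⌈176.992⌉ = 177.

m = 177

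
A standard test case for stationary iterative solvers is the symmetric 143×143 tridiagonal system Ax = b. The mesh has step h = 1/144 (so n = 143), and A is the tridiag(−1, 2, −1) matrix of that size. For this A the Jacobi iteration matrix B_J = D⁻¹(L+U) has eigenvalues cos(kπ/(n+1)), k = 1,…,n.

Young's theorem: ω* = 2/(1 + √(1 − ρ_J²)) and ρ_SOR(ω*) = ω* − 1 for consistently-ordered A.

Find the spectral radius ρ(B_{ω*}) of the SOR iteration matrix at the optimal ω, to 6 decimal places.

[ρ_J] n=143: ρ(B_J) = cos(π/(n+1)) = cos(π/144) = 0.999762.
1 − cos²(π/144) = sin²(π/144) ⇒ √(1−ρ_J²) = sin(π/144) = 0.0218149.
[ω*] 2 ÷ (1 + 0.0218149) = 2 ÷ 1.0218149 = 1.957302.
Hence ρ(B_{ω*}) = 1.957302 − 1 = 0.957302.

ρ_SOR = 0.957302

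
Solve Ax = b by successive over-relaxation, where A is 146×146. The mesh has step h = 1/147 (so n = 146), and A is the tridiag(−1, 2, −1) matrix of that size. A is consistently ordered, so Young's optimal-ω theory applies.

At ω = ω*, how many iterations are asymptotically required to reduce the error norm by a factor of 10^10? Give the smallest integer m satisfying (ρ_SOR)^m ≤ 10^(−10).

B_J for the 146×146 system has eigenvalues cos(kπ/147); ρ_J = cos(π/147) = 0.9997716.
√(1−ρ_J²) simplifies to sin(π/147) = 0.0213698.
[ω*] 2 ÷ (1 + 0.0213698) = 2 ÷ 1.0213698 = 1.9581546.
[ρ_SOR] ω* − 1 = 0.9581546.
m ≥ 10·ln10 / (−ln 0.9581546) = 538.667; smallest integer m = 539.

m = 539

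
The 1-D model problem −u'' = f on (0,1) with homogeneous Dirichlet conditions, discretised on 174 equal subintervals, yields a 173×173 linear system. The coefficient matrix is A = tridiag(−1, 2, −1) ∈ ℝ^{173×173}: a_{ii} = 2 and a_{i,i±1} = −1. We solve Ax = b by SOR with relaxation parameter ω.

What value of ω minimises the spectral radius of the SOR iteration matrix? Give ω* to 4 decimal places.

ρ_J = max_k |cos(kπ/174)| = cos(π/174) = 0.9998
√(1−ρ_J²) = |sin(π/174)| = 0.01805
ω* = 2 / (1 + 0.01805) = 2 / 1.01805 ≈ 1.9645.
and ρ(B_{ω*}) = 1.9645 − 1 = 0.9645.

ω* = 1.9645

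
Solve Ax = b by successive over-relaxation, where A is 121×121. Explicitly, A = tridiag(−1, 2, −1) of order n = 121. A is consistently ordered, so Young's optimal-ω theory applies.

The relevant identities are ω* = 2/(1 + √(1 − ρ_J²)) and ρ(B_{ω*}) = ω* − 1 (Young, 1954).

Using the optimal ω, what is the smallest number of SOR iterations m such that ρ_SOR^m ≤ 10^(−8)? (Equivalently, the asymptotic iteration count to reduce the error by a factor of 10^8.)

m = 358

ρ_J = max_k |cos(kπ/122)| = cos(π/122) = 0.9996685
√(1−ρ_J²) simplifies to sin(π/122) = 0.0257479.
Then 2/(1+√(1−ρ_J²)) = 2/(1+0.0257479); ω* = 2/1.0257479 = 1.9497968.
At ω = 1.9497968 every |λ(B_ω)| = ω−1, so ρ_SOR = 0.9497968.
8·ln10 = 18.4207; −ln(0.9497968) = 0.0515072; m = ⌈18.4207/0.0515072⌉ = ⌈357.633⌉ = 358.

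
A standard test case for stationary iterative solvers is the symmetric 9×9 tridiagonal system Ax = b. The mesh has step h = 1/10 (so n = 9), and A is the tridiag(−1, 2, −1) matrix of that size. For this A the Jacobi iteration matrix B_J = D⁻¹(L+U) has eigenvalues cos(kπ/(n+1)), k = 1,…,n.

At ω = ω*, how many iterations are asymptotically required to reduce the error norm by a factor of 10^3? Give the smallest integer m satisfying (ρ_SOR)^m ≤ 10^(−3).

n=9: λ(B_J) = 1 − λ(A)/2 = cos(kπ/10); k=1 gives ρ_J = 0.9510565.
√(1−ρ_J²) = |sin(π/10)| = 0.3090170
Then 2/(1+√(1−ρ_J²)) = 2/(1+0.3090170); ω* = 2/1.3090170 = 1.5278640.
At ω = 1.5278640 every |λ(B_ω)| = ω−1, so ρ_SOR = 0.5278640.
3·ln10 = 6.90776; −ln(0.5278640) = 0.638917; m = ⌈6.90776/0.638917⌉ = ⌈10.812⌉ = 11.

m = 11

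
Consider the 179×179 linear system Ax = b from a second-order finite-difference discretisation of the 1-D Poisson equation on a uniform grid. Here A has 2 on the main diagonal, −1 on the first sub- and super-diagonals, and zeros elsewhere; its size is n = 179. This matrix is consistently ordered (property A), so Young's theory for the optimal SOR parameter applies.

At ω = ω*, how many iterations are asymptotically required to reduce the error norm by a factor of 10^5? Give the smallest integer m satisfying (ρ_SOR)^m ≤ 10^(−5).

m = 330

n=179: λ(B_J) = 1 − λ(A)/2 = cos(kπ/180); k=1 gives ρ_J = 0.9998477.
√(1−ρ_J²) simplifies to sin(π/180) = 0.0174524.
[ω*] 2 ÷ (1 + 0.0174524) = 2 ÷ 1.0174524 = 1.9656939.
ρ(B_{ω*}) = ω*−1 = 0.9656939
m ≥ 5·ln10 / (−ln 0.9656939) = 329.803; smallest integer m = 330.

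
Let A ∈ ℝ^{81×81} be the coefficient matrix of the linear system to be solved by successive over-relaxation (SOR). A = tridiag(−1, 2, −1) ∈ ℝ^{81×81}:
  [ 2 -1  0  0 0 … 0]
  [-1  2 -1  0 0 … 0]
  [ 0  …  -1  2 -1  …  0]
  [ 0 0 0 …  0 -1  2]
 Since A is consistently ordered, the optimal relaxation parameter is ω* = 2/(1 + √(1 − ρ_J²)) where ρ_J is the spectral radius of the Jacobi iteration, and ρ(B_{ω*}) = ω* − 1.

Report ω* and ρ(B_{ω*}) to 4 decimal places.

[ρ_J] n=81: ρ(B_J) = cos(π/(n+1)) = cos(π/82) = 0.9993.
root = sin(π/82) = 0.03830  (since 1−cos² = sin²).
Then 2/(1+√(1−ρ_J²)) = 2/(1+0.03830); ω* = 2/1.03830 = 1.9262.
ρ(B_{ω*}) = ω*−1 = 0.9262

ω* = 1.9262, ρ_SOR = 0.9262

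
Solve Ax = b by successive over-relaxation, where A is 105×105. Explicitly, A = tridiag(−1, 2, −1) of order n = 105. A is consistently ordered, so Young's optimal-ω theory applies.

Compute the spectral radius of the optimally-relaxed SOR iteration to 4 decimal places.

ρ_SOR = 0.9424

½·tridiag(1,0,1) at n=105: λ_k = cos(kπ/106); max |λ| at k=1 ⇒ ρ_J = cos(π/106) ≈ 0.9996.
1 − cos²(π/106) = sin²(π/106) ⇒ √(1−ρ_J²) = sin(π/106) = 0.02963.
Young: ω* = 2/(1+√(1−ρ_J²)) = 2/(1+0.02963) = 2/1.02963 = 1.9424.
ρ_SOR = ω* − 1 = 1.9424 − 1 = 0.9424.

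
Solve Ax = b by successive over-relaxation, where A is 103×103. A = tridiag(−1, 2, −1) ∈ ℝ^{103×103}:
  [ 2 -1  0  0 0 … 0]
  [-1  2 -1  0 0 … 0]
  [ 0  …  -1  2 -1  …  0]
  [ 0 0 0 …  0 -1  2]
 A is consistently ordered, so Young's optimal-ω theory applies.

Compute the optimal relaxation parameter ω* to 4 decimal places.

With n=103, ρ(Jacobi) = cos(π/104) = 0.9995.
1 − cos²(π/104) = sin²(π/104) ⇒ √(1−ρ_J²) = sin(π/104) = 0.03020.
Then 2/(1+√(1−ρ_J²)) = 2/(1+0.03020); ω* = 2/1.03020 = 1.9414.
ρ_SOR = ω* − 1 = 1.9414 − 1 = 0.9414.

ω* = 1.9414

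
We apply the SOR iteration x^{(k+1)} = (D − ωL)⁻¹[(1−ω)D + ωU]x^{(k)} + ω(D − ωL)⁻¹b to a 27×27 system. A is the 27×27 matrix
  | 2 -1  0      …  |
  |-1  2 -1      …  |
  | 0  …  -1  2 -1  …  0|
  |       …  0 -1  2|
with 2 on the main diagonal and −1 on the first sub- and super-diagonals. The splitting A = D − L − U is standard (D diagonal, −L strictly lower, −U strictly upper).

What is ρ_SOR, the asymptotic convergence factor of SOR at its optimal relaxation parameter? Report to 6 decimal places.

ρ_J = max_k |cos(kπ/28)| = cos(π/28) = 0.993712
root = sin(π/28) = 0.1119645  (since 1−cos² = sin²).
So ω* = 2/1.1119645 = 1.798619 (Young).
[ρ_SOR] ω* − 1 = 0.798619.

ρ_SOR = 0.798619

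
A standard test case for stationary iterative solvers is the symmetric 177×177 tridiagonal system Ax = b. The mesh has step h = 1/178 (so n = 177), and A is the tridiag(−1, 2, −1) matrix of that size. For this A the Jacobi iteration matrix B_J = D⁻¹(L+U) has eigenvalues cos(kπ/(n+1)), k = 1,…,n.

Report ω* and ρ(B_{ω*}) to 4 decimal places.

½·tridiag(1,0,1) at n=177: λ_k = cos(kπ/178); max |λ| at k=1 ⇒ ρ_J = cos(π/178) ≈ 0.9998.
√(1 − cos²(π/178)) = sin(π/178) ≈ 0.01765.
ω* = 2/(1+0.01765) = 1.9653
ρ(B_{ω*}) = ω*−1 = 0.9653

ω* = 1.9653, ρ_SOR = 0.9653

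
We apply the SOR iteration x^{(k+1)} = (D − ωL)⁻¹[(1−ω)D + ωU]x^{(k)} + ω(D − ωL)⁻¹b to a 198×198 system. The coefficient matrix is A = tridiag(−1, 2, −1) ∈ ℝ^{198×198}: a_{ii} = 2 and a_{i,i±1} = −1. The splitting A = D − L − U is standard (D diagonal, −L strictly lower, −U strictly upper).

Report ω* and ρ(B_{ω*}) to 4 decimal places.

ω* = 1.9689, ρ_SOR = 0.9689

[ρ_J] n=198: ρ(B_J) = cos(π/(n+1)) = cos(π/199) = 0.9999.
1 − cos²(π/199) = sin²(π/199) ⇒ √(1−ρ_J²) = sin(π/199) = 0.01579.
[ω*] 2 ÷ (1 + 0.01579) = 2 ÷ 1.01579 = 1.9689.
ρ(B_{ω*}) = ω*−1 = 0.9689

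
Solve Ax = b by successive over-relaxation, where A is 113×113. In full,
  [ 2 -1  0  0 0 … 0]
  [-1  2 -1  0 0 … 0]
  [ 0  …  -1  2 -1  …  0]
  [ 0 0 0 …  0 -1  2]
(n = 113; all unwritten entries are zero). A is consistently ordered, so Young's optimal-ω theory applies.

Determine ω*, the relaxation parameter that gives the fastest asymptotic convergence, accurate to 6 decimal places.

ω* = 1.946369

n=113: λ(B_J) = 1 − λ(A)/2 = cos(kπ/114); k=1 gives ρ_J = 0.999620.
1 − cos²(π/114) = sin²(π/114) ⇒ √(1−ρ_J²) = sin(π/114) = 0.0275543.
ω* = 2/(1+0.0275543) = 1.946369
[ρ_SOR] ω* − 1 = 0.946369.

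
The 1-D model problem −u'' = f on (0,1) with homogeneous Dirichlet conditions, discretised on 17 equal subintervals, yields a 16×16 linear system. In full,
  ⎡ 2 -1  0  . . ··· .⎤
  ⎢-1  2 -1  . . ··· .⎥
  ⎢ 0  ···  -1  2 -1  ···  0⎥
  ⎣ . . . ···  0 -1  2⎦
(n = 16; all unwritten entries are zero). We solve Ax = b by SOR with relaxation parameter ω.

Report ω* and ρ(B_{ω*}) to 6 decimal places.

ω* = 1.689547, ρ_SOR = 0.689547

B_J for the 16×16 system has eigenvalues cos(kπ/17); ρ_J = cos(π/17) = 0.982973.
√(1 − cos²(π/17)) = sin(π/17) ≈ 0.1837495.
So ω* = 2/1.1837495 = 1.689547 (Young).
ρ_SOR = ω* − 1 = 1.689547 − 1 = 0.689547.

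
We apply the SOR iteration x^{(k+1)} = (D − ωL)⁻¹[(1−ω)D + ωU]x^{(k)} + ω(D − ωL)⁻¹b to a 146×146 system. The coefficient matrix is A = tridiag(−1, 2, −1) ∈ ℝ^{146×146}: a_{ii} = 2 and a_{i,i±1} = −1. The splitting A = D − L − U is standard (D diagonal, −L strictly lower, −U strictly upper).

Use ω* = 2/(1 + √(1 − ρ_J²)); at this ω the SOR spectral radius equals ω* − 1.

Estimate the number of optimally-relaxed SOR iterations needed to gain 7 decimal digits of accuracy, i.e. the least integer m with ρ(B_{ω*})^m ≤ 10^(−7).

m = 378

ρ_J = max_k |cos(kπ/147)| = cos(π/147) = 0.9997716
root = sin(π/147) = 0.0213698  (since 1−cos² = sin²).
ω* = 2/(1+0.0213698) = 1.9581546
ρ_SOR = ω* − 1 = 1.9581546 − 1 = 0.9581546.
ρ_SOR^m ≤ 10^(−7) ⇔ m ≥ 7·ln10/(−ln 0.9581546) = 16.1181/0.0427461 = 377.066; m = ⌈377.066⌉ = 378.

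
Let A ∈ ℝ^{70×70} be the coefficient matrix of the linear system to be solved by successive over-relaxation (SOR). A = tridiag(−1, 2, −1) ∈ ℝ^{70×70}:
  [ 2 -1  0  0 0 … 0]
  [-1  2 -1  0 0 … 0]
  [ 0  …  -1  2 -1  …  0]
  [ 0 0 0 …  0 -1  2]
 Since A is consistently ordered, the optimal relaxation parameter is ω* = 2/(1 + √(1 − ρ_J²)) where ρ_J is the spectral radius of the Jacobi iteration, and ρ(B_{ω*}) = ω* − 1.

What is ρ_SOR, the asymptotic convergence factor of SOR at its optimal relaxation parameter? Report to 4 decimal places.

ρ_SOR = 0.9153

With n=70, ρ(Jacobi) = cos(π/71) = 0.9990.
√(1−ρ_J²) = |sin(π/71)| = 0.04423
ω* = 2/(1+0.04423) = 1.9153
At ω = 1.9153 every |λ(B_ω)| = ω−1, so ρ_SOR = 0.9153.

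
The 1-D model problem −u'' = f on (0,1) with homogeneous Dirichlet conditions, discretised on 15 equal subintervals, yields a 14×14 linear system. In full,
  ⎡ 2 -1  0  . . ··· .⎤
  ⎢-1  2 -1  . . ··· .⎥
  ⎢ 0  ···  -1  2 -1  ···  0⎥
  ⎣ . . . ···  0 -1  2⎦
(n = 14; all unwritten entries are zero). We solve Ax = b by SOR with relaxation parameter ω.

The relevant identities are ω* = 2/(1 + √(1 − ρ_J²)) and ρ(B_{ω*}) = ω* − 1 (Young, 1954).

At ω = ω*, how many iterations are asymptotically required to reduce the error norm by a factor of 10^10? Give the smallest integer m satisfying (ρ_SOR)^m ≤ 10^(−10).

[ρ_J] n=14: ρ(B_J) = cos(π/(n+1)) = cos(π/15) = 0.9781476.
1 − cos²(π/15) = sin²(π/15) ⇒ √(1−ρ_J²) = sin(π/15) = 0.2079117.
ω* = 2 / (1 + 0.2079117) = 2 / 1.2079117 ≈ 1.6557502.
Hence ρ(B_{ω*}) = 1.6557502 − 1 = 0.6557502.
10·ln10 = 23.0259; −ln(0.6557502) = 0.421975; m = ⌈23.0259/0.421975⌉ = ⌈54.567⌉ = 55.

m = 55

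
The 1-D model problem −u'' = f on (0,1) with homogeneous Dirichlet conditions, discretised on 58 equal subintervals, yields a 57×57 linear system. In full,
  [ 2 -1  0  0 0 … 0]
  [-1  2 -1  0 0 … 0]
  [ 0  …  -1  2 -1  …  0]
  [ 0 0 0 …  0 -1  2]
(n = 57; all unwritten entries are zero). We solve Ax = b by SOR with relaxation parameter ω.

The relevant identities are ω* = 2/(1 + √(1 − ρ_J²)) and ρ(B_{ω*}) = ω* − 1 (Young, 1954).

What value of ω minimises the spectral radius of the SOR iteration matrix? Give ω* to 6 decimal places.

n=57: λ(B_J) = 1 − λ(A)/2 = cos(kπ/58); k=1 gives ρ_J = 0.998533.
√(1 − cos²(π/58)) = sin(π/58) ≈ 0.0541389.
Young: ω* = 2/(1+√(1−ρ_J²)) = 2/(1+0.0541389) = 2/1.0541389 = 1.897283.
At ω = 1.897283 every |λ(B_ω)| = ω−1, so ρ_SOR = 0.897283.

ω* = 1.897283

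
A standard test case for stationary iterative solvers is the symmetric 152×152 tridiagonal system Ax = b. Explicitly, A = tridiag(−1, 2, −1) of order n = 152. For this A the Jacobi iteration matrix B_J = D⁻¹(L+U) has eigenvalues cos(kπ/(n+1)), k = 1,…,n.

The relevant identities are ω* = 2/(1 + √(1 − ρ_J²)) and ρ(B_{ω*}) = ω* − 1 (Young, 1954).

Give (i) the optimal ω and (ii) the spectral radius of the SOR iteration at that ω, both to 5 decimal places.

ρ_J = max_k |cos(kπ/153)| = cos(π/153) = 0.99979
1 − cos²(π/153) = sin²(π/153) ⇒ √(1−ρ_J²) = sin(π/153) = 0.020532.
ω* = 2/(1+0.020532) = 1.95976
ρ(B_{ω*}) = ω*−1 = 0.95976

ω* = 1.95976, ρ_SOR = 0.95976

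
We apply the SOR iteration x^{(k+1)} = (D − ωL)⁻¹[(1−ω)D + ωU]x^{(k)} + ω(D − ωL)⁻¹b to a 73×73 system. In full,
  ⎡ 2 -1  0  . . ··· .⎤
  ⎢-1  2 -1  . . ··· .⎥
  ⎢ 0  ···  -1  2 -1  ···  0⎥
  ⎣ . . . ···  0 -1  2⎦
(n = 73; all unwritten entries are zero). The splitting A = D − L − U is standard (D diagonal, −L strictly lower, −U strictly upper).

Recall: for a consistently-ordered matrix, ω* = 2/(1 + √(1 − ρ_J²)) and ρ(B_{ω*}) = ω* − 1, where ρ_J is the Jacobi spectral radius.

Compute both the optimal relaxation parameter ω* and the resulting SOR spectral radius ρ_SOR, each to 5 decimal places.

ρ_J = max_k |cos(kπ/74)| = cos(π/74) = 0.99910
√(1−ρ_J²) = |sin(π/74)| = 0.042441
ω* = 2/(1+0.042441) = 1.91857
Hence ρ(B_{ω*}) = 1.91857 − 1 = 0.91857.

ω* = 1.91857, ρ_SOR = 0.91857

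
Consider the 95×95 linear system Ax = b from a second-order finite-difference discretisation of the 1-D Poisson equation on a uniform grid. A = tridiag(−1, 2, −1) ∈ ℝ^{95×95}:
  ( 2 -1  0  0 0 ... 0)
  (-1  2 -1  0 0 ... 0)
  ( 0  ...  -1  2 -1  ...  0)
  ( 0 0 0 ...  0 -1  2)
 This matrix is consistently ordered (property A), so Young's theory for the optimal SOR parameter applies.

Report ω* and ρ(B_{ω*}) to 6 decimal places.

n=95: λ(B_J) = 1 − λ(A)/2 = cos(kπ/96); k=1 gives ρ_J = 0.999465.
1 − cos²(π/96) = sin²(π/96) ⇒ √(1−ρ_J²) = sin(π/96) = 0.0327191.
So ω* = 2/1.0327191 = 1.936635 (Young).
At ω = 1.936635 every |λ(B_ω)| = ω−1, so ρ_SOR = 0.936635.

ω* = 1.936635, ρ_SOR = 0.936635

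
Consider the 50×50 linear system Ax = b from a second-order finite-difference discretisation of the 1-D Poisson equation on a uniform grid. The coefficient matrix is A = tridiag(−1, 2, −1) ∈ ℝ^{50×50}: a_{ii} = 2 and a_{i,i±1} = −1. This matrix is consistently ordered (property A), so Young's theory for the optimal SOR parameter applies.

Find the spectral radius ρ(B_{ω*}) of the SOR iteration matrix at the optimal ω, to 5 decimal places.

With n=50, ρ(Jacobi) = cos(π/51) = 0.99810.
√(1−ρ_J²) simplifies to sin(π/51) = 0.061561.
Then 2/(1+√(1−ρ_J²)) = 2/(1+0.061561); ω* = 2/1.061561 = 1.88402.
Hence ρ(B_{ω*}) = 1.88402 − 1 = 0.88402.

ρ_SOR = 0.88402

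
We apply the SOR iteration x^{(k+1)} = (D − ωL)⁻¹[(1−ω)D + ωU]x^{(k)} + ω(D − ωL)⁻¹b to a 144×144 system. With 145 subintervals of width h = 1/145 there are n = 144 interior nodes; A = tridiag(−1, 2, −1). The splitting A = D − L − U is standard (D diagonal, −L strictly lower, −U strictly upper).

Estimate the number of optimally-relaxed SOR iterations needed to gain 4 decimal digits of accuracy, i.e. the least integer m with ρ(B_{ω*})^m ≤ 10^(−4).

m = 213

n=144: λ(B_J) = 1 − λ(A)/2 = cos(kπ/145); k=1 gives ρ_J = 0.9997653.
√(1−ρ_J²) simplifies to sin(π/145) = 0.0216645.
ω* = 2/(1 + 0.0216645) = 2/1.0216645 = 1.9575898.
ρ_SOR = ω* − 1 ≈ 0.9575898.
m ≥ 4·ln10 / (−ln 0.9575898) = 212.534; smallest integer m = 213.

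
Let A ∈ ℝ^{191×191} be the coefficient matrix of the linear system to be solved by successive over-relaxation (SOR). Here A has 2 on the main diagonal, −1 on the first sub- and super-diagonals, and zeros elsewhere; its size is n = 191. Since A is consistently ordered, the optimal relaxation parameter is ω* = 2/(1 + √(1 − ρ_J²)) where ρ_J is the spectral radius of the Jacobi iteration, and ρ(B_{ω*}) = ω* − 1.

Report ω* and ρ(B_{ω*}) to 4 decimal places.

n=191: λ(B_J) = 1 − λ(A)/2 = cos(kπ/192); k=1 gives ρ_J = 0.9999.
√(1−ρ_J²) = |sin(π/192)| = 0.01636
ω* = 2/(1+0.01636) = 1.9678
[ρ_SOR] ω* − 1 = 0.9678.

ω* = 1.9678, ρ_SOR = 0.9678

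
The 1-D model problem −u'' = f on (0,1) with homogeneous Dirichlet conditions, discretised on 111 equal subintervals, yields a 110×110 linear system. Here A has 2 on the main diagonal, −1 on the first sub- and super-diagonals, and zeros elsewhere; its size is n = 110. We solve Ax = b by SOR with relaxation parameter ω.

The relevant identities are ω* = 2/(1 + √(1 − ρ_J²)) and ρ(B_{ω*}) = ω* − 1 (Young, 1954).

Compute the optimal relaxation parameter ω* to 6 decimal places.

½·tridiag(1,0,1) at n=110: λ_k = cos(kπ/111); max |λ| at k=1 ⇒ ρ_J = cos(π/111) ≈ 0.999600.
1 − cos²(π/111) = sin²(π/111) ⇒ √(1−ρ_J²) = sin(π/111) = 0.0282989.
ω* = 2 / (1 + 0.0282989) = 2 / 1.0282989 ≈ 1.944960.
ρ(B_{ω*}) = ω*−1 = 0.944960

ω* = 1.944960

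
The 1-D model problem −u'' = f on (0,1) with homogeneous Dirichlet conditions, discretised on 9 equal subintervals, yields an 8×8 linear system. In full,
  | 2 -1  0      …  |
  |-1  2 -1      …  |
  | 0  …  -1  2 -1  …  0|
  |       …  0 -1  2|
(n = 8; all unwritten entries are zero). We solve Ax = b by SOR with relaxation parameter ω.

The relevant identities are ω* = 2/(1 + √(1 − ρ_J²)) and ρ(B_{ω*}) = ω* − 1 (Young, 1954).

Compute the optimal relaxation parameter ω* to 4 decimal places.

½·tridiag(1,0,1) at n=8: λ_k = cos(kπ/9); max |λ| at k=1 ⇒ ρ_J = cos(π/9) ≈ 0.9397.
1 − cos²(π/9) = sin²(π/9) ⇒ √(1−ρ_J²) = sin(π/9) = 0.34202.
ω* = 2/(1 + 0.34202) = 2/1.34202 = 1.4903.
ρ_SOR = ω* − 1 ≈ 0.4903.

ω* = 1.4903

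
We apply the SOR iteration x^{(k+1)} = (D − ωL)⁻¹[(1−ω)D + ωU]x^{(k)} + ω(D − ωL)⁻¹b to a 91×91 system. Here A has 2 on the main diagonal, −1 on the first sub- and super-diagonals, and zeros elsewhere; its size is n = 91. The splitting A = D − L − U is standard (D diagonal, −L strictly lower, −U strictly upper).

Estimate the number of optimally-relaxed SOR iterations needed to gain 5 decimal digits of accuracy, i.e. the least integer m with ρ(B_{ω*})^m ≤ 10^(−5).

B_J for the 91×91 system has eigenvalues cos(kπ/92); ρ_J = cos(π/92) = 0.9994170.
√(1−ρ_J²) simplifies to sin(π/92) = 0.0341411.
[ω*] 2 ÷ (1 + 0.0341411) = 2 ÷ 1.0341411 = 1.9339721.
Hence ρ(B_{ω*}) = 1.9339721 − 1 = 0.9339721.
5·ln10 = 11.5129; −ln(0.9339721) = 0.0683087; m = ⌈11.5129/0.0683087⌉ = ⌈168.542⌉ = 169.

m = 169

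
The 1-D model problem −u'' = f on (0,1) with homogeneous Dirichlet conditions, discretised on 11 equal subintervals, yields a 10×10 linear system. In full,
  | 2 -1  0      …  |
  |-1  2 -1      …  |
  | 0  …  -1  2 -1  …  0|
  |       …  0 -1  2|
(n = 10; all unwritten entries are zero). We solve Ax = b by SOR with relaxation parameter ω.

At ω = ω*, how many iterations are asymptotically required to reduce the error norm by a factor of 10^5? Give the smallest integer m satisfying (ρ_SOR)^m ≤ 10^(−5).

m = 20

n=10: λ(B_J) = 1 − λ(A)/2 = cos(kπ/11); k=1 gives ρ_J = 0.9594930.
√(1−ρ_J²) simplifies to sin(π/11) = 0.2817326.
Then 2/(1+√(1−ρ_J²)) = 2/(1+0.2817326); ω* = 2/1.2817326 = 1.5603879.
ρ_SOR = ω* − 1 ≈ 0.5603879.
For 5 digits: m = 5·ln10 / (−ln 0.5603879) = 11.5129/0.579126 = 19.880; round up → m = 20.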